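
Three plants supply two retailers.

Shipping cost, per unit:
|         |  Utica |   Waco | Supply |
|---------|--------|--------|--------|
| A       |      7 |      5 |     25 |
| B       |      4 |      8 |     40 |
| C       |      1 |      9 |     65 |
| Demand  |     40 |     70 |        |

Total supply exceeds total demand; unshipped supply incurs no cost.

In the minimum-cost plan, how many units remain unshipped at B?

Minimum-cost shipments:
  A→Waco: 25 units
  B→Waco: 40 units
  C→Utica: 40 units
  C→Waco: 5 units
Total cost = 530.
B ships 40 of its 40, leaving 0.

0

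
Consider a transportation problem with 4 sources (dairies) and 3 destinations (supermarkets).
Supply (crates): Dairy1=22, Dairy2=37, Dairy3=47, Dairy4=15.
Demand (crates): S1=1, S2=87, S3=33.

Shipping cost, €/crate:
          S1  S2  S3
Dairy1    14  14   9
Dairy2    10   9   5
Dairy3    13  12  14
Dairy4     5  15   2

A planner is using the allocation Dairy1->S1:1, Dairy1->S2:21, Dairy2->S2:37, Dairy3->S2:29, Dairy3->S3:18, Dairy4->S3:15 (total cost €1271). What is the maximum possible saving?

128

Current plan cost = 1·14 + 21·14 + 37·9 + 29·12 + 18·14 + 15·2 = €1271.
Optimal plan:
  Dairy1→S2: 3 × €14 = €42
  Dairy1→S3: 19 × €9 = €171
  Dairy2→S2: 37 × €9 = €333
  Dairy3→S2: 47 × €12 = €564
  Dairy4→S1: 1 × €5 = €5
  Dairy4→S3: 14 × €2 = €28
Optimal cost = €1143.
Saving = 1271 − 1143 = €128.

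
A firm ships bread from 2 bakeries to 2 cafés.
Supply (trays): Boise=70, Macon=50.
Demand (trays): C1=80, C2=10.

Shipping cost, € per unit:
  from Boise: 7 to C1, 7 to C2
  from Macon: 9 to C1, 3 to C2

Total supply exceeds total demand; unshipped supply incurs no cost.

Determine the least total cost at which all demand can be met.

Optimal allocation:
  Boise->C1: 70 × €7 = €490
  Macon->C1: 10 × €9 = €90
  Macon->C2: 10 × €3 = €30
Total = 490 + 90 + 30 = €610.

610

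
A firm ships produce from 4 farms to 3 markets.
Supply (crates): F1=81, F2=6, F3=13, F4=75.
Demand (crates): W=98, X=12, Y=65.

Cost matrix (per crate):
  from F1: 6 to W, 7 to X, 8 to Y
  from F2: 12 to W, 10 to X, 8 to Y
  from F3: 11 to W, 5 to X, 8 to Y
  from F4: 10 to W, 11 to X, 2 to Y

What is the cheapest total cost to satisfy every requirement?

859

One minimum-cost allocation:
  F1 to W: 81 × 6 = 486
  F2 to W: 6 × 12 = 72
  F3 to W: 1 × 11 = 11
  F3 to X: 12 × 5 = 60
  F4 to W: 10 × 10 = 100
  F4 to Y: 65 × 2 = 130
Total = 486 + 72 + 11 + 60 + 100 + 130 = 859.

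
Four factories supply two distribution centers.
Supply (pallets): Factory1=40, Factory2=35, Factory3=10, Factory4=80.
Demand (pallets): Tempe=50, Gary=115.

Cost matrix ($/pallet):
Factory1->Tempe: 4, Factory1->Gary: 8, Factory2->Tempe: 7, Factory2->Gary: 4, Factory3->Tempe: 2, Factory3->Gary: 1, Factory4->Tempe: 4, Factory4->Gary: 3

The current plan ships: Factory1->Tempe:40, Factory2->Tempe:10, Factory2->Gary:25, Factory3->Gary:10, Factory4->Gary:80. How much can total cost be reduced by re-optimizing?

20

Current plan cost = 40·4 + 10·7 + 25·4 + 10·1 + 80·3 = $580.
Optimal plan:
  Factory1->Tempe: 40 × $4 = $160
  Factory2->Gary: 35 × $4 = $140
  Factory3->Tempe: 10 × $2 = $20
  Factory4->Gary: 80 × $3 = $240
Optimal cost = $560.
Saving = 580 − 560 = $20.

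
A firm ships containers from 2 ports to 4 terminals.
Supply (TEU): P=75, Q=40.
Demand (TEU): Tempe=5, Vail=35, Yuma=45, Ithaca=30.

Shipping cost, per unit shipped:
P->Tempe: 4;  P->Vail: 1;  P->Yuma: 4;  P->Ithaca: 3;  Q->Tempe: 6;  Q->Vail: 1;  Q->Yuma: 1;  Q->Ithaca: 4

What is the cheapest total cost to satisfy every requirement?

Optimal allocation:
  P–Tempe: 5 × 4 = 20
  P–Vail: 35 × 1 = 35
  P–Yuma: 5 × 4 = 20
  P–Ithaca: 30 × 3 = 90
  Q–Yuma: 40 × 1 = 40
Total = 20 + 35 + 20 + 90 + 40 = 205.
(Supply check: P ships 75; Q ships 40.)

205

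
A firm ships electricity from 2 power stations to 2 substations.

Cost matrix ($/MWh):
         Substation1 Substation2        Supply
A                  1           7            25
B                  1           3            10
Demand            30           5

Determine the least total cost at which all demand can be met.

A cheapest plan:
  A->Substation1: 25 MWh
  B->Substation1: 5 MWh
  B->Substation2: 5 MWh
Total cost = $45.
(Supply check: A ships 25; B ships 10.)

45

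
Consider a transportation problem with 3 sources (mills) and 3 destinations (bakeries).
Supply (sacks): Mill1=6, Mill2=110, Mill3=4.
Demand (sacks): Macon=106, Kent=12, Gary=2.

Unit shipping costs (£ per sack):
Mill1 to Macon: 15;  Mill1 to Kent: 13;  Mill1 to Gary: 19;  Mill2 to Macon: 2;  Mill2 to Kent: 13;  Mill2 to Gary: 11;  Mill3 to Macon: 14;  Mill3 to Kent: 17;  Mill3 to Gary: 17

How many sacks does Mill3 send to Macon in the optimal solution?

Optimal shipments:
  Mill1 to Kent: 6 × £13 = £78
  Mill2 to Macon: 106 × £2 = £212
  Mill2 to Kent: 2 × £13 = £26
  Mill2 to Gary: 2 × £11 = £22
  Mill3 to Kent: 4 × £17 = £68
Total cost = £406.
The route Mill3→Macon is not used.

0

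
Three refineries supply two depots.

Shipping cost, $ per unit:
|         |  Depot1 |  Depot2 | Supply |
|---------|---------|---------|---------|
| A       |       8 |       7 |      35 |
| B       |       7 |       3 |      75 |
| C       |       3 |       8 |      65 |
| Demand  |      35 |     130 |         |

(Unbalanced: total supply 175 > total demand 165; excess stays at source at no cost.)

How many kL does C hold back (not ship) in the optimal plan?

Minimum-cost shipments:
  A to Depot2: 35 kL
  B to Depot2: 75 kL
  C to Depot1: 35 kL
  C to Depot2: 20 kL
Total cost = $735.
C ships 55 of its 65, leaving 10.

10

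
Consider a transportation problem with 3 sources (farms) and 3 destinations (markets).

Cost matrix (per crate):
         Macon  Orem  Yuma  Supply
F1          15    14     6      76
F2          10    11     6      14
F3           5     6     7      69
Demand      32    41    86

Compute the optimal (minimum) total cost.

942

A cheapest plan:
  F1 to Yuma: 76 crates
  F2 to Macon: 4 crates
  F2 to Yuma: 10 crates
  F3 to Macon: 28 crates
  F3 to Orem: 41 crates
Total cost = 942.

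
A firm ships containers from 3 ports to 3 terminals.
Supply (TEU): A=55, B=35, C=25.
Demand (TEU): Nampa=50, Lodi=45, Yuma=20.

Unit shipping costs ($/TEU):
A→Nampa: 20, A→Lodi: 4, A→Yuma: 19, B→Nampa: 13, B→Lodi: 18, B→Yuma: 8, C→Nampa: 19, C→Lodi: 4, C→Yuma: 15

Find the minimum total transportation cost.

An optimal shipping plan:
  A->Nampa: 10 TEU
  A->Lodi: 45 TEU
  B->Nampa: 15 TEU
  B->Yuma: 20 TEU
  C->Nampa: 25 TEU
Total cost = $1210.

1210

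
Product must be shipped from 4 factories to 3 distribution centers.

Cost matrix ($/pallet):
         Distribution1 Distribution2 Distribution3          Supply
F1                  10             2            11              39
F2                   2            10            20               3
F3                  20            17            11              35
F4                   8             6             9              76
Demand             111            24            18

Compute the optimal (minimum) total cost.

1350

One minimum-cost allocation:
  F1 to Distribution1: 15 pallets
  F1 to Distribution2: 24 pallets
  F2 to Distribution1: 3 pallets
  F3 to Distribution1: 17 pallets
  F3 to Distribution3: 18 pallets
  F4 to Distribution1: 76 pallets
Total cost = $1350.
(Supply check: F1 ships 39; F2 ships 3; F3 ships 35; F4 ships 76.)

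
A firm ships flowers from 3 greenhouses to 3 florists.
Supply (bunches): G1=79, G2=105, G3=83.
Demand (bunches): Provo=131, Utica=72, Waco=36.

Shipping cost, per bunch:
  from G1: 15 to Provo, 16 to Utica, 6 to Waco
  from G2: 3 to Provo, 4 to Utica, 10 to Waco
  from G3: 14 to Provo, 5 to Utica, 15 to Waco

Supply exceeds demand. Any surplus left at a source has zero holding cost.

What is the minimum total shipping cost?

Optimal allocation:
  G1–Provo: 15 × 15 = 225
  G1–Waco: 36 × 6 = 216
  G2–Provo: 105 × 3 = 315
  G3–Provo: 11 × 14 = 154
  G3–Utica: 72 × 5 = 360
Total = 225 + 216 + 315 + 154 + 360 = 1270.
(Supply check: G1 ships 51; G2 ships 105; G3 ships 83.)

1270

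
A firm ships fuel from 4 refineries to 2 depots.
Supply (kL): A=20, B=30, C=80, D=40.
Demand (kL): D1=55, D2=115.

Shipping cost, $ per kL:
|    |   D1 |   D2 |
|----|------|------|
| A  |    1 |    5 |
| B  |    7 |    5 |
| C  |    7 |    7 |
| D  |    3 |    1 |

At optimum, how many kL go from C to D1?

35

The minimum-cost plan:
  A->D1: 20 kL
  B->D2: 30 kL
  C->D1: 35 kL
  C->D2: 45 kL
  D->D2: 40 kL
Total cost = $770.
So C→D1 carries 35 kL.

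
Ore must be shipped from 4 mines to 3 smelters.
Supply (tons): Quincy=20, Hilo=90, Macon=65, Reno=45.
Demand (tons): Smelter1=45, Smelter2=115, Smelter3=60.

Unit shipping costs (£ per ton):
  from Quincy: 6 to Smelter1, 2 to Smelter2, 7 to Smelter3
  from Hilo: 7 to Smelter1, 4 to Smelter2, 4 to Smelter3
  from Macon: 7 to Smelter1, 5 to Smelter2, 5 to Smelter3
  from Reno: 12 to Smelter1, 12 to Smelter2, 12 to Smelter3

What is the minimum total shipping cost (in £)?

1265

An optimal shipping plan:
  Quincy to Smelter2: 20 × £2 = £40
  Hilo to Smelter2: 30 × £4 = £120
  Hilo to Smelter3: 60 × £4 = £240
  Macon to Smelter2: 65 × £5 = £325
  Reno to Smelter1: 45 × £12 = £540
Total = 40 + 120 + 240 + 325 + 540 = £1265.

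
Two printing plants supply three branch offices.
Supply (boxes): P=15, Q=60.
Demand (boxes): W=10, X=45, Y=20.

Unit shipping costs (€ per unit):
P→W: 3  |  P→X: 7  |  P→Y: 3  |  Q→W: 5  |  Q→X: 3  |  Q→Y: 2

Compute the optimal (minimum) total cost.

One minimum-cost allocation:
  P->W: 10 boxes
  P->Y: 5 boxes
  Q->X: 45 boxes
  Q->Y: 15 boxes
Total cost = €210.

210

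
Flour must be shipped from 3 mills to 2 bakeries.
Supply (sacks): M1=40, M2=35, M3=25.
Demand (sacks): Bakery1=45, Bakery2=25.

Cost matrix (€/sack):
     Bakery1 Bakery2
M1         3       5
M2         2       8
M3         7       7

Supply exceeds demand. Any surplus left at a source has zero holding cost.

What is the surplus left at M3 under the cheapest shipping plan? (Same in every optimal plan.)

25

An optimal plan:
  M1 to Bakery1: 10 × €3 = €30
  M1 to Bakery2: 25 × €5 = €125
  M2 to Bakery1: 35 × €2 = €70
Total cost = €225.
M3 ships 0 of its 25, leaving 25.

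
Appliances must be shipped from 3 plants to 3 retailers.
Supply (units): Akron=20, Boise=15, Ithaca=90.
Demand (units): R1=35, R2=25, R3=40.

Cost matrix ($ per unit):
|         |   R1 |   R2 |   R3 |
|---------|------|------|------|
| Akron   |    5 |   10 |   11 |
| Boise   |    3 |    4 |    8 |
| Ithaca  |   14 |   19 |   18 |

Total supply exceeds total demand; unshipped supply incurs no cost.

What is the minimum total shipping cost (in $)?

A cheapest plan:
  Akron->R1: 10 × $5 = $50
  Akron->R2: 10 × $10 = $100
  Boise->R2: 15 × $4 = $60
  Ithaca->R1: 25 × $14 = $350
  Ithaca->R3: 40 × $18 = $720
Total = 50 + 100 + 60 + 350 + 720 = $1280.

1280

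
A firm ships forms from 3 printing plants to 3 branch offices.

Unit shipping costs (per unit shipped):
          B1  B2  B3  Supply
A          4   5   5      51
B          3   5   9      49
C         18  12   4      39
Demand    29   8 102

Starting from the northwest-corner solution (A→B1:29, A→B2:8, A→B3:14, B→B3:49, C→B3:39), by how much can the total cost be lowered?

Current plan cost = 29·4 + 8·5 + 14·5 + 49·9 + 39·4 = 823.
Optimal plan:
  A→B3: 51 × 5 = 255
  B→B1: 29 × 3 = 87
  B→B2: 8 × 5 = 40
  B→B3: 12 × 9 = 108
  C→B3: 39 × 4 = 156
Optimal cost = 646.
Saving = 823 − 646 = 177.

177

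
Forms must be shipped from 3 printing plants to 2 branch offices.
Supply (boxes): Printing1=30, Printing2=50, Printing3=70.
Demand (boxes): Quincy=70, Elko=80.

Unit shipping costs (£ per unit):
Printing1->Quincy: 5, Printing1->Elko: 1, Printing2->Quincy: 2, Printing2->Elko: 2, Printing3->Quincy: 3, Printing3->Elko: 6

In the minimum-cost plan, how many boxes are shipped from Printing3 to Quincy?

70

The minimum-cost plan:
  Printing1–Elko: 30 × £1 = £30
  Printing2–Elko: 50 × £2 = £100
  Printing3–Quincy: 70 × £3 = £210
Total cost = £340.
So Printing3→Quincy carries 70 boxes.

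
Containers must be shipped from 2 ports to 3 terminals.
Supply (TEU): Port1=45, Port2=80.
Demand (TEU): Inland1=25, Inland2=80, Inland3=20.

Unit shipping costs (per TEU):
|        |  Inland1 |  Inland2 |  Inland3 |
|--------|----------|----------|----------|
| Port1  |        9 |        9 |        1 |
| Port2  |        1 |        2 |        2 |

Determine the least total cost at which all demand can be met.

A cheapest plan:
  Port1–Inland2: 25 × 9 = 225
  Port1–Inland3: 20 × 1 = 20
  Port2–Inland1: 25 × 1 = 25
  Port2–Inland2: 55 × 2 = 110
Total = 225 + 20 + 25 + 110 = 380.

380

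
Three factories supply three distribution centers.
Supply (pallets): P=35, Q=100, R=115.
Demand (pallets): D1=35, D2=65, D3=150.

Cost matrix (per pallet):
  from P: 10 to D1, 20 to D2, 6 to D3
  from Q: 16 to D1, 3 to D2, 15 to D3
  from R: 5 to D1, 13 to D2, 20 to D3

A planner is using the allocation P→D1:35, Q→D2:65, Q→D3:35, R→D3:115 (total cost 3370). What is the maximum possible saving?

665

Current plan cost = 35·10 + 65·3 + 35·15 + 115·20 = 3370.
Optimal plan:
  P→D3: 35 × 6 = 210
  Q→D2: 65 × 3 = 195
  Q→D3: 35 × 15 = 525
  R→D1: 35 × 5 = 175
  R→D3: 80 × 20 = 1600
Optimal cost = 2705.
Saving = 3370 − 2705 = 665.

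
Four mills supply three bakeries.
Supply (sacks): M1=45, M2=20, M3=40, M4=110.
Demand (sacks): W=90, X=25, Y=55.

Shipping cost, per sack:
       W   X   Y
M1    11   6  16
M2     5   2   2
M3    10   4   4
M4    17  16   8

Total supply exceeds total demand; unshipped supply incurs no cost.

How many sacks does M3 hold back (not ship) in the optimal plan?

An optimal plan:
  M1–W: 45 × 11 = 495
  M2–W: 20 × 5 = 100
  M3–W: 15 × 10 = 150
  M3–X: 25 × 4 = 100
  M4–W: 10 × 17 = 170
  M4–Y: 55 × 8 = 440
Total cost = 1455.
M3 ships 40 of its 40, leaving 0.

0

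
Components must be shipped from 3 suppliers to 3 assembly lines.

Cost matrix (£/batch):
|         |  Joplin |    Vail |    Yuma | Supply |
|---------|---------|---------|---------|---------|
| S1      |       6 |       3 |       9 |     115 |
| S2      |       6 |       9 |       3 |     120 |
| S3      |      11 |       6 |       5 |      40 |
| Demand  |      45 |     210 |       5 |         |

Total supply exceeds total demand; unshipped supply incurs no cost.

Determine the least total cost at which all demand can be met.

1365

Optimal allocation:
  S1→Vail: 115 batches
  S2→Joplin: 45 batches
  S2→Vail: 55 batches
  S2→Yuma: 5 batches
  S3→Vail: 40 batches
Total cost = £1365.
(Supply check: S1 ships 115; S2 ships 105; S3 ships 40.)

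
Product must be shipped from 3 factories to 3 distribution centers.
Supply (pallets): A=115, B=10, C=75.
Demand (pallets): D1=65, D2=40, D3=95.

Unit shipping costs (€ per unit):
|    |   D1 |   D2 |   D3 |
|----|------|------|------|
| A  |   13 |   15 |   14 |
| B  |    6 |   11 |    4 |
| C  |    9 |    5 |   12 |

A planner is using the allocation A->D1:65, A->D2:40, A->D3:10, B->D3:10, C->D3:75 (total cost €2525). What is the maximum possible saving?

390

Current plan cost = 65·13 + 40·15 + 10·14 + 10·4 + 75·12 = €2525.
Optimal plan:
  A->D1: 30 × €13 = €390
  A->D3: 85 × €14 = €1190
  B->D3: 10 × €4 = €40
  C->D1: 35 × €9 = €315
  C->D2: 40 × €5 = €200
Optimal cost = €2135.
Saving = 2525 − 2135 = €390.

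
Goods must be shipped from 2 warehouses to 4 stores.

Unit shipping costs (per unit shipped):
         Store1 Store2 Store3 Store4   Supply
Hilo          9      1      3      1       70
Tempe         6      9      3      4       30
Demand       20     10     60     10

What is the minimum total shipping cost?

One minimum-cost allocation:
  Hilo to Store2: 10 units
  Hilo to Store3: 50 units
  Hilo to Store4: 10 units
  Tempe to Store1: 20 units
  Tempe to Store3: 10 units
Total cost = 320.
(Supply check: Hilo ships 70; Tempe ships 30.)

320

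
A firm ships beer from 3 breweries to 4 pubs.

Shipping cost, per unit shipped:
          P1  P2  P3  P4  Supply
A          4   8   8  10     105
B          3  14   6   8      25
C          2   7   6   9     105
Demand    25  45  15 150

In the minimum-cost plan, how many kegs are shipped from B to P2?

The minimum-cost plan:
  A->P2: 45 × 8 = 360
  A->P4: 60 × 10 = 600
  B->P4: 25 × 8 = 200
  C->P1: 25 × 2 = 50
  C->P3: 15 × 6 = 90
  C->P4: 65 × 9 = 585
Total cost = 1885.
The route B→P2 is not used.

0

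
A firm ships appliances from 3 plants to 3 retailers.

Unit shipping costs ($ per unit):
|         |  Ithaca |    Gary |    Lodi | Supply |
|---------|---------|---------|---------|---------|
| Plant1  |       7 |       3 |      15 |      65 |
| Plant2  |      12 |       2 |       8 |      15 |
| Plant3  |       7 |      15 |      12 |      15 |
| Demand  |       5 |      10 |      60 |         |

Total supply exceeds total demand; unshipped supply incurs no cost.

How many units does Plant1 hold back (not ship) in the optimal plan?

An optimal plan:
  Plant1 to Ithaca: 5 × $7 = $35
  Plant1 to Gary: 10 × $3 = $30
  Plant1 to Lodi: 30 × $15 = $450
  Plant2 to Lodi: 15 × $8 = $120
  Plant3 to Lodi: 15 × $12 = $180
Total cost = $815.
Plant1 ships 45 of its 65, leaving 20.

20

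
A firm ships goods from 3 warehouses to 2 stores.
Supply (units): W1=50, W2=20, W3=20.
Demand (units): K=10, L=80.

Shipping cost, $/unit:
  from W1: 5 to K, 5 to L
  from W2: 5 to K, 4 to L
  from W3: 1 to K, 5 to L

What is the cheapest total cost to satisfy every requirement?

390

Optimal allocation:
  W1→L: 50 × $5 = $250
  W2→L: 20 × $4 = $80
  W3→K: 10 × $1 = $10
  W3→L: 10 × $5 = $50
Total = 250 + 80 + 10 + 50 = $390.
(Supply check: W1 ships 50; W2 ships 20; W3 ships 20.)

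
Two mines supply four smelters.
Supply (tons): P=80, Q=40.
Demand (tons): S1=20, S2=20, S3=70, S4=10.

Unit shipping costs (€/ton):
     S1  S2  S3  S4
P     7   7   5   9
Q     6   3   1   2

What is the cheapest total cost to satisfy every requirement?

530

Optimal allocation:
  P->S1: 20 × €7 = €140
  P->S2: 20 × €7 = €140
  P->S3: 40 × €5 = €200
  Q->S3: 30 × €1 = €30
  Q->S4: 10 × €2 = €20
Total = 140 + 140 + 200 + 30 + 20 = €530.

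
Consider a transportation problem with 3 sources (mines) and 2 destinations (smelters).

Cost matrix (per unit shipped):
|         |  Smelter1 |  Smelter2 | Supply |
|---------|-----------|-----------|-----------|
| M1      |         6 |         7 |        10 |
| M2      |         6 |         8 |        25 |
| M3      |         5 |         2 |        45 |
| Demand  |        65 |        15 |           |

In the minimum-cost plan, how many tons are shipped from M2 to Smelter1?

Optimal shipments:
  M1->Smelter1: 10 tons
  M2->Smelter1: 25 tons
  M3->Smelter1: 30 tons
  M3->Smelter2: 15 tons
Total cost = 390.
So M2→Smelter1 carries 25 tons.

25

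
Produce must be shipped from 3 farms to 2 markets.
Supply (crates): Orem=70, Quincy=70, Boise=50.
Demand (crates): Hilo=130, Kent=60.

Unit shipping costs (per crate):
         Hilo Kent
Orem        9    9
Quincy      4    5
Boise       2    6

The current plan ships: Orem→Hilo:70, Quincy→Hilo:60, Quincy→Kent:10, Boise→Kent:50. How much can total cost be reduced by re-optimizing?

Current plan cost = 70·9 + 60·4 + 10·5 + 50·6 = 1220.
Optimal plan:
  Orem→Hilo: 10 × 9 = 90
  Orem→Kent: 60 × 9 = 540
  Quincy→Hilo: 70 × 4 = 280
  Boise→Hilo: 50 × 2 = 100
Optimal cost = 1010.
Saving = 1220 − 1010 = 210.

210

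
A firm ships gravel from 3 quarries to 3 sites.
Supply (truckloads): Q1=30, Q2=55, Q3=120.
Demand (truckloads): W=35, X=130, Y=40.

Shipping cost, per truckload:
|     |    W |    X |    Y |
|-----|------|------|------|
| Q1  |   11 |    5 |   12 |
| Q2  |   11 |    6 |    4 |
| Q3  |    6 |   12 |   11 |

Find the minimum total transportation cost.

Optimal allocation:
  Q1->X: 30 × 5 = 150
  Q2->X: 15 × 6 = 90
  Q2->Y: 40 × 4 = 160
  Q3->W: 35 × 6 = 210
  Q3->X: 85 × 12 = 1020
Total = 150 + 90 + 160 + 210 + 1020 = 1630.
(Supply check: Q1 ships 30; Q2 ships 55; Q3 ships 120.)

1630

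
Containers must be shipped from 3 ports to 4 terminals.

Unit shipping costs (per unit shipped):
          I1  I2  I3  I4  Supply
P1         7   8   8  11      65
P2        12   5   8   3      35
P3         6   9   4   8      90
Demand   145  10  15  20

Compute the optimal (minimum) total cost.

1125

One minimum-cost allocation:
  P1->I1: 65 × 7 = 455
  P2->I2: 10 × 5 = 50
  P2->I3: 5 × 8 = 40
  P2->I4: 20 × 3 = 60
  P3->I1: 80 × 6 = 480
  P3->I3: 10 × 4 = 40
Total = 455 + 50 + 40 + 60 + 480 + 40 = 1125.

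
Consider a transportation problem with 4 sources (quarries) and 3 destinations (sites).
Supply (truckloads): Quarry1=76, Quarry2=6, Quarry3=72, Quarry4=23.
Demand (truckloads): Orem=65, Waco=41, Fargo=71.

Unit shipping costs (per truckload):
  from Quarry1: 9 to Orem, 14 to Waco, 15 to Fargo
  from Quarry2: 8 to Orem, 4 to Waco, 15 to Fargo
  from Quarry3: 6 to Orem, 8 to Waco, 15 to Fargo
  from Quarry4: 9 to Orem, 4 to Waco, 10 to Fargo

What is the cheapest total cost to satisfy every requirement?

1682

One minimum-cost allocation:
  Quarry1–Orem: 5 truckloads
  Quarry1–Fargo: 71 truckloads
  Quarry2–Waco: 6 truckloads
  Quarry3–Orem: 60 truckloads
  Quarry3–Waco: 12 truckloads
  Quarry4–Waco: 23 truckloads
Total cost = 1682.
(Supply check: Quarry1 ships 76; Quarry2 ships 6; Quarry3 ships 72; Quarry4 ships 23.)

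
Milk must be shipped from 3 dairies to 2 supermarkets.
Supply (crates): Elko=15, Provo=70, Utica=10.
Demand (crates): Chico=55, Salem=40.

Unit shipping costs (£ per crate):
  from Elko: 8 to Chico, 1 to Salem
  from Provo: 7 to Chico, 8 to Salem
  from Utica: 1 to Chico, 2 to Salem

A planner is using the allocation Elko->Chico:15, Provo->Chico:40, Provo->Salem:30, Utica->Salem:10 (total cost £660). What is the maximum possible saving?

Current plan cost = 15·8 + 40·7 + 30·8 + 10·2 = £660.
Optimal plan:
  Elko to Salem: 15 crates
  Provo to Chico: 45 crates
  Provo to Salem: 25 crates
  Utica to Chico: 10 crates
Optimal cost = £540.
Saving = 660 − 540 = £120.

120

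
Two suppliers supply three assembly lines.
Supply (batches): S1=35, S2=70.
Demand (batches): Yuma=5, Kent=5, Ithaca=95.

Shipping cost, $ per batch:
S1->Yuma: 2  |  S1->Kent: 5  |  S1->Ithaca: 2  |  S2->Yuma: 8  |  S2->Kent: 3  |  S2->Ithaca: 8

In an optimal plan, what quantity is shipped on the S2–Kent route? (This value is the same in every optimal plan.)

5

The minimum-cost plan:
  S1→Yuma: 5 batches
  S1→Ithaca: 30 batches
  S2→Kent: 5 batches
  S2→Ithaca: 65 batches
Total cost = $605.
So S2→Kent carries 5 batches.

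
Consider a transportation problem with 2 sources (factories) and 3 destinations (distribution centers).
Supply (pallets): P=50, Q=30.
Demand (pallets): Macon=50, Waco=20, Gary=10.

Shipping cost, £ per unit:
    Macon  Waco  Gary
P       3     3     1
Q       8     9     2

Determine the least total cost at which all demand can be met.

A cheapest plan:
  P->Macon: 30 × £3 = £90
  P->Waco: 20 × £3 = £60
  Q->Macon: 20 × £8 = £160
  Q->Gary: 10 × £2 = £20
Total = 90 + 60 + 160 + 20 = £330.

330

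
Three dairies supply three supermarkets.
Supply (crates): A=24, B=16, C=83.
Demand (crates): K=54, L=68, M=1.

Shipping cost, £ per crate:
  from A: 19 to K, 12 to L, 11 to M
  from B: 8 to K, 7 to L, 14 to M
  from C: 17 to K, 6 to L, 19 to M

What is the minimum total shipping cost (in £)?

A cheapest plan:
  A->K: 23 × £19 = £437
  A->M: 1 × £11 = £11
  B->K: 16 × £8 = £128
  C->K: 15 × £17 = £255
  C->L: 68 × £6 = £408
Total = 437 + 11 + 128 + 255 + 408 = £1239.

1239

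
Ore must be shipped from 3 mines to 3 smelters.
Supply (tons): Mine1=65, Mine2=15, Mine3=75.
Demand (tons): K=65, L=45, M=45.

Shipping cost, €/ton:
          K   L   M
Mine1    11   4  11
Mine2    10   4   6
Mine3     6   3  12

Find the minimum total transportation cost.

One minimum-cost allocation:
  Mine1→L: 35 × €4 = €140
  Mine1→M: 30 × €11 = €330
  Mine2→M: 15 × €6 = €90
  Mine3→K: 65 × €6 = €390
  Mine3→L: 10 × €3 = €30
Total = 140 + 330 + 90 + 390 + 30 = €980.
(Supply check: Mine1 ships 65; Mine2 ships 15; Mine3 ships 75.)

980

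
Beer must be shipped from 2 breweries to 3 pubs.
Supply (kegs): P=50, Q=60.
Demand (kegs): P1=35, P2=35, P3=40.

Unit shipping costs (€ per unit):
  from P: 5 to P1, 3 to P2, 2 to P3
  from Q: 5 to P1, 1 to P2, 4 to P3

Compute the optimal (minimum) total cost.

290

An optimal shipping plan:
  P–P1: 10 × €5 = €50
  P–P3: 40 × €2 = €80
  Q–P1: 25 × €5 = €125
  Q–P2: 35 × €1 = €35
Total = 50 + 80 + 125 + 35 = €290.
(Supply check: P ships 50; Q ships 60.)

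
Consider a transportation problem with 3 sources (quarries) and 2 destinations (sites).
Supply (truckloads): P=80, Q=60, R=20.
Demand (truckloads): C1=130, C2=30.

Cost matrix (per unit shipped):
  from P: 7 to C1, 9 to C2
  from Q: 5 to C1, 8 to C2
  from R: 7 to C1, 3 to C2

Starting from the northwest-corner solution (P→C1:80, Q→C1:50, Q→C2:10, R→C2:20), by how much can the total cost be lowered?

10

Current plan cost = 80·7 + 50·5 + 10·8 + 20·3 = 950.
Optimal plan:
  P->C1: 70 truckloads
  P->C2: 10 truckloads
  Q->C1: 60 truckloads
  R->C2: 20 truckloads
Optimal cost = 940.
Saving = 950 − 940 = 10.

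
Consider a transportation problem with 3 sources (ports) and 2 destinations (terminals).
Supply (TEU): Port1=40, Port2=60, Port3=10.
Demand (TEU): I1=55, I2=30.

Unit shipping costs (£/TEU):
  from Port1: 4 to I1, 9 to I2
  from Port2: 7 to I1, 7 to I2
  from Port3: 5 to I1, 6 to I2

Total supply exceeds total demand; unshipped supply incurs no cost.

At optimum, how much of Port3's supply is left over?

An optimal plan:
  Port1->I1: 40 × £4 = £160
  Port2->I1: 5 × £7 = £35
  Port2->I2: 30 × £7 = £210
  Port3->I1: 10 × £5 = £50
Total cost = £455.
Port3 ships 10 of its 10, leaving 0.

0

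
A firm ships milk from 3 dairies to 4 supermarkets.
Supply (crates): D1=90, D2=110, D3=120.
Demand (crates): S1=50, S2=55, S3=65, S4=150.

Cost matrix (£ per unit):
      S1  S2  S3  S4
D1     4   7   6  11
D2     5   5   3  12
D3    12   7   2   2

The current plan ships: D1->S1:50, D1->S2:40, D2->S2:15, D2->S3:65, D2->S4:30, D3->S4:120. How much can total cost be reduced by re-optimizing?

90

Current plan cost = 50·4 + 40·7 + 15·5 + 65·3 + 30·12 + 120·2 = £1350.
Optimal plan:
  D1->S1: 50 × £4 = £200
  D1->S2: 10 × £7 = £70
  D1->S4: 30 × £11 = £330
  D2->S2: 45 × £5 = £225
  D2->S3: 65 × £3 = £195
  D3->S4: 120 × £2 = £240
Optimal cost = £1260.
Saving = 1350 − 1260 = £90.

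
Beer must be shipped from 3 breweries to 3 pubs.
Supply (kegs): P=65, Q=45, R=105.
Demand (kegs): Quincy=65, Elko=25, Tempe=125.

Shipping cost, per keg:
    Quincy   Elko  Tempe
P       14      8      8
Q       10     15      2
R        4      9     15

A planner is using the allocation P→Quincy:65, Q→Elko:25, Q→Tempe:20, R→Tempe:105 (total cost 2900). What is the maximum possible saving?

1580

Current plan cost = 65·14 + 25·15 + 20·2 + 105·15 = 2900.
Optimal plan:
  P to Tempe: 65 × 8 = 520
  Q to Tempe: 45 × 2 = 90
  R to Quincy: 65 × 4 = 260
  R to Elko: 25 × 9 = 225
  R to Tempe: 15 × 15 = 225
Optimal cost = 1320.
Saving = 2900 − 1320 = 1580.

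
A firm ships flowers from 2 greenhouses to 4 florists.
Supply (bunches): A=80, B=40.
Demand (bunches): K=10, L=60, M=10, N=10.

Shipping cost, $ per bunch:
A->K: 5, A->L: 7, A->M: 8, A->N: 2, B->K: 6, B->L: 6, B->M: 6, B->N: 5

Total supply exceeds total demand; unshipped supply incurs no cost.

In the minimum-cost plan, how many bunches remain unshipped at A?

30

Minimum-cost shipments:
  A–K: 10 × $5 = $50
  A–L: 30 × $7 = $210
  A–N: 10 × $2 = $20
  B–L: 30 × $6 = $180
  B–M: 10 × $6 = $60
Total cost = $520.
A ships 50 of its 80, leaving 30.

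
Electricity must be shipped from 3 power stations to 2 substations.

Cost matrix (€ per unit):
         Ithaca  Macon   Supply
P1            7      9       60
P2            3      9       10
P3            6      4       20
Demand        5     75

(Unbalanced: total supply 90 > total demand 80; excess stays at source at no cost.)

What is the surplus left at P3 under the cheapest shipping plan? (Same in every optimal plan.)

0

An optimal plan:
  P1 to Macon: 55 × €9 = €495
  P2 to Ithaca: 5 × €3 = €15
  P3 to Macon: 20 × €4 = €80
Total cost = €590.
P3 ships 20 of its 20, leaving 0.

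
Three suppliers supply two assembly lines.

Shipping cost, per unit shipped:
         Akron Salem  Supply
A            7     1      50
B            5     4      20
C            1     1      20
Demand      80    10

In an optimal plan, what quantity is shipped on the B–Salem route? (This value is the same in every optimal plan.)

0

Optimal shipments:
  A–Akron: 40 × 7 = 280
  A–Salem: 10 × 1 = 10
  B–Akron: 20 × 5 = 100
  C–Akron: 20 × 1 = 20
Total cost = 410.
The route B→Salem is not used.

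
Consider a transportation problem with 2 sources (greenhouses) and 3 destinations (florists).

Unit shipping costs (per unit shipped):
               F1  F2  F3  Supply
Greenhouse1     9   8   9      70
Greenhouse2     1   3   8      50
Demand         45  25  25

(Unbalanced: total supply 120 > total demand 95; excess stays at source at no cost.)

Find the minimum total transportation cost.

445

Optimal allocation:
  Greenhouse1->F2: 20 bunches
  Greenhouse1->F3: 25 bunches
  Greenhouse2->F1: 45 bunches
  Greenhouse2->F2: 5 bunches
Total cost = 445.
(Supply check: Greenhouse1 ships 45; Greenhouse2 ships 50.)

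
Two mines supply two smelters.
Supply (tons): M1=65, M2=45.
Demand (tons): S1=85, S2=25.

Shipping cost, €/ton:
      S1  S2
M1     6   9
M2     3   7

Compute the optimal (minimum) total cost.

One minimum-cost allocation:
  M1 to S1: 40 tons
  M1 to S2: 25 tons
  M2 to S1: 45 tons
Total cost = €600.
(Supply check: M1 ships 65; M2 ships 45.)

600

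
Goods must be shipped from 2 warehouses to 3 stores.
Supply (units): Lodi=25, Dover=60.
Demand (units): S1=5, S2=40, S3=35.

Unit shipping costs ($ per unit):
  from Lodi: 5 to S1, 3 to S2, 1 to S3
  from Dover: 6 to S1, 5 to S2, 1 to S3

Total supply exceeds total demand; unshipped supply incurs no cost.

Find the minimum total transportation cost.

215

An optimal shipping plan:
  Lodi→S2: 25 × $3 = $75
  Dover→S1: 5 × $6 = $30
  Dover→S2: 15 × $5 = $75
  Dover→S3: 35 × $1 = $35
Total = 75 + 30 + 75 + 35 = $215.
(Supply check: Lodi ships 25; Dover ships 55.)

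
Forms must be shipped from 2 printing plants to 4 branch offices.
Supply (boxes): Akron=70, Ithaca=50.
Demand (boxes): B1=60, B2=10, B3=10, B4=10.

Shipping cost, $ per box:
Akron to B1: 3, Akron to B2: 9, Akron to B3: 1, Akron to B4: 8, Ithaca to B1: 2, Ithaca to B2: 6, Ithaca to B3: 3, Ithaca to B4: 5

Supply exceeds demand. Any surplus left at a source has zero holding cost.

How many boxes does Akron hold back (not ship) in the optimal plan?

30

An optimal plan:
  Akron to B1: 30 × $3 = $90
  Akron to B3: 10 × $1 = $10
  Ithaca to B1: 30 × $2 = $60
  Ithaca to B2: 10 × $6 = $60
  Ithaca to B4: 10 × $5 = $50
Total cost = $270.
Akron ships 40 of its 70, leaving 30.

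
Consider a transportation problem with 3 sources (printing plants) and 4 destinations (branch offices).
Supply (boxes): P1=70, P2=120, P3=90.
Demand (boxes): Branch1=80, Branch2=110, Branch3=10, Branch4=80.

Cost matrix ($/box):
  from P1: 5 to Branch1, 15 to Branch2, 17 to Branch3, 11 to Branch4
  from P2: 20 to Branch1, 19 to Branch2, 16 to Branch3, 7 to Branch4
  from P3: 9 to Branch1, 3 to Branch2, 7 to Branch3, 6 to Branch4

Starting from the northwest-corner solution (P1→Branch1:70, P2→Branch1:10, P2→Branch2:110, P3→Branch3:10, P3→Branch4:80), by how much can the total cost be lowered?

Current plan cost = 70·5 + 10·20 + 110·19 + 10·7 + 80·6 = $3190.
Optimal plan:
  P1->Branch1: 70 × $5 = $350
  P2->Branch1: 10 × $20 = $200
  P2->Branch2: 20 × $19 = $380
  P2->Branch3: 10 × $16 = $160
  P2->Branch4: 80 × $7 = $560
  P3->Branch2: 90 × $3 = $270
Optimal cost = $1920.
Saving = 3190 − 1920 = $1270.

1270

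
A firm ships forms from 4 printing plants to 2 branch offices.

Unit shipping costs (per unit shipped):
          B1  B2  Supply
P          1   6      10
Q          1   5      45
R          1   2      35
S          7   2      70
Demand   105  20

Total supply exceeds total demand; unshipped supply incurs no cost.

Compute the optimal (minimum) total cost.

235

One minimum-cost allocation:
  P->B1: 10 × 1 = 10
  Q->B1: 45 × 1 = 45
  R->B1: 35 × 1 = 35
  S->B1: 15 × 7 = 105
  S->B2: 20 × 2 = 40
Total = 10 + 45 + 35 + 105 + 40 = 235.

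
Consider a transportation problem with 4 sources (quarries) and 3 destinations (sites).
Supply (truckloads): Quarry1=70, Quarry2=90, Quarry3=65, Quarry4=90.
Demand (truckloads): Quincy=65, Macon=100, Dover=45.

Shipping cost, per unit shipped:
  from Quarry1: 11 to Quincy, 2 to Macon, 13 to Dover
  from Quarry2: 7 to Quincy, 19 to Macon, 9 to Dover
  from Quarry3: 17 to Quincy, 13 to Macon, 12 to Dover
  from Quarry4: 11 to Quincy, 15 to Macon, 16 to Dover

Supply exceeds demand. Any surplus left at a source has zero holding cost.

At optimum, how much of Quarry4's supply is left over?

An optimal plan:
  Quarry1–Macon: 70 truckloads
  Quarry2–Quincy: 65 truckloads
  Quarry2–Dover: 25 truckloads
  Quarry3–Macon: 30 truckloads
  Quarry3–Dover: 20 truckloads
Total cost = 1450.
Quarry4 ships 0 of its 90, leaving 90.

90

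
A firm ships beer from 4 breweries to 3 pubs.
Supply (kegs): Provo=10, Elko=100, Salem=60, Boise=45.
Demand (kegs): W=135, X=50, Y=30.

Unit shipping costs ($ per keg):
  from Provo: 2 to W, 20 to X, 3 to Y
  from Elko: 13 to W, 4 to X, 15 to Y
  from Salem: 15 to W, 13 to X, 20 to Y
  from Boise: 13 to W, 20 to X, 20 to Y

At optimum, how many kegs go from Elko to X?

50

The minimum-cost plan:
  Provo->Y: 10 × $3 = $30
  Elko->W: 30 × $13 = $390
  Elko->X: 50 × $4 = $200
  Elko->Y: 20 × $15 = $300
  Salem->W: 60 × $15 = $900
  Boise->W: 45 × $13 = $585
Total cost = $2405.
So Elko→X carries 50 kegs.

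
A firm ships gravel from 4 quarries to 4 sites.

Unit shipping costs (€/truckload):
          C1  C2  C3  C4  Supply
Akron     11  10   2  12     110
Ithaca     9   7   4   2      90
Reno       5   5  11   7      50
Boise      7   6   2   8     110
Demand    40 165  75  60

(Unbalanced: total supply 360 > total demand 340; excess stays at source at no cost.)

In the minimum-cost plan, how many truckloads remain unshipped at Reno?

Minimum-cost shipments:
  Akron->C2: 15 truckloads
  Akron->C3: 75 truckloads
  Ithaca->C2: 30 truckloads
  Ithaca->C4: 60 truckloads
  Reno->C1: 40 truckloads
  Reno->C2: 10 truckloads
  Boise->C2: 110 truckloads
Total cost = €1540.
Reno ships 50 of its 50, leaving 0.

0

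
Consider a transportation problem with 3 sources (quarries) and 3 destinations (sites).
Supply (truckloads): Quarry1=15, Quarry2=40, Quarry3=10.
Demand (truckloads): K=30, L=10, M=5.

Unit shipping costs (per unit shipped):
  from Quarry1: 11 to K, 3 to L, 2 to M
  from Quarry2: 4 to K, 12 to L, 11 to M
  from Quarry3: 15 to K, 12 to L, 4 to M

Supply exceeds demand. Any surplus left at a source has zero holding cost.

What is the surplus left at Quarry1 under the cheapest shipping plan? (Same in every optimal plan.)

Minimum-cost shipments:
  Quarry1->L: 10 truckloads
  Quarry1->M: 5 truckloads
  Quarry2->K: 30 truckloads
Total cost = 160.
Quarry1 ships 15 of its 15, leaving 0.

0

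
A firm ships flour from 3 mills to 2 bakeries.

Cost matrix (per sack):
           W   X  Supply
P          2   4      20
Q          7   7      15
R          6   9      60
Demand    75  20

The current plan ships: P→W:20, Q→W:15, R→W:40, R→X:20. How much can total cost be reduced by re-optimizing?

Current plan cost = 20·2 + 15·7 + 40·6 + 20·9 = 565.
Optimal plan:
  P to W: 15 × 2 = 30
  P to X: 5 × 4 = 20
  Q to X: 15 × 7 = 105
  R to W: 60 × 6 = 360
Optimal cost = 515.
Saving = 565 − 515 = 50.

50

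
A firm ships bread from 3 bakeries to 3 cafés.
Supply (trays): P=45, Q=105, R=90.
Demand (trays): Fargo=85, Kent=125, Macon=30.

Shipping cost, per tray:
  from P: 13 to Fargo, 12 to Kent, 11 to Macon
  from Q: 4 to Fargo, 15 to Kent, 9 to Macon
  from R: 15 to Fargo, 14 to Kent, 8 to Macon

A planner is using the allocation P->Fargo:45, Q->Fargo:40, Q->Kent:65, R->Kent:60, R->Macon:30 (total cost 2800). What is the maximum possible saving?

Current plan cost = 45·13 + 40·4 + 65·15 + 60·14 + 30·8 = 2800.
Optimal plan:
  P to Kent: 45 × 12 = 540
  Q to Fargo: 85 × 4 = 340
  Q to Macon: 20 × 9 = 180
  R to Kent: 80 × 14 = 1120
  R to Macon: 10 × 8 = 80
Optimal cost = 2260.
Saving = 2800 − 2260 = 540.

540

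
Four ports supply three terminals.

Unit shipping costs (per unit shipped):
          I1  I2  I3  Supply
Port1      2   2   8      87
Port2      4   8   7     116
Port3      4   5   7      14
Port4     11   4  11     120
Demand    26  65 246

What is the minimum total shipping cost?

An optimal shipping plan:
  Port1→I1: 26 TEU
  Port1→I3: 61 TEU
  Port2→I3: 116 TEU
  Port3→I3: 14 TEU
  Port4→I2: 65 TEU
  Port4→I3: 55 TEU
Total cost = 2315.

2315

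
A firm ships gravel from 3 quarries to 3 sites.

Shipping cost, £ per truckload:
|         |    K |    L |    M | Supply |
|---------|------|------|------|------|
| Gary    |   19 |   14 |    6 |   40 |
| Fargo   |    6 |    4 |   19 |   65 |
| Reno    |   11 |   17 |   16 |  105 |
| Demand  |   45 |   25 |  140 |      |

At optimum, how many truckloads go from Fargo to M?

The minimum-cost plan:
  Gary->M: 40 × £6 = £240
  Fargo->K: 40 × £6 = £240
  Fargo->L: 25 × £4 = £100
  Reno->K: 5 × £11 = £55
  Reno->M: 100 × £16 = £1600
Total cost = £2235.
The route Fargo→M is not used.

0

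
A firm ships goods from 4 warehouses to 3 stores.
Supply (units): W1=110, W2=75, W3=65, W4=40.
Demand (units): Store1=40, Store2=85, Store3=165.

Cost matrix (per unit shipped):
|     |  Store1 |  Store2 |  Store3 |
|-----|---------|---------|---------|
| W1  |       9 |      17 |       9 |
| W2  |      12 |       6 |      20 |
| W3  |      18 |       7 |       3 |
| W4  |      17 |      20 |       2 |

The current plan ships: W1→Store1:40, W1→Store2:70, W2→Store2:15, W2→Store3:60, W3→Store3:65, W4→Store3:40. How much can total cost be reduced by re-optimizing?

Current plan cost = 40·9 + 70·17 + 15·6 + 60·20 + 65·3 + 40·2 = 3115.
Optimal plan:
  W1 to Store1: 40 × 9 = 360
  W1 to Store3: 70 × 9 = 630
  W2 to Store2: 75 × 6 = 450
  W3 to Store2: 10 × 7 = 70
  W3 to Store3: 55 × 3 = 165
  W4 to Store3: 40 × 2 = 80
Optimal cost = 1755.
Saving = 3115 − 1755 = 1360.

1360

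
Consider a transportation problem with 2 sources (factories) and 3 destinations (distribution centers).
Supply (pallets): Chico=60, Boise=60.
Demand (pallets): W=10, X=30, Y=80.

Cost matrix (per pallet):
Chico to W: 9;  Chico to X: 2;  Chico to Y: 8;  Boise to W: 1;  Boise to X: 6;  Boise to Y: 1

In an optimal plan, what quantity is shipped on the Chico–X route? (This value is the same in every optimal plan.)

30

Solving gives:
  Chico–X: 30 × 2 = 60
  Chico–Y: 30 × 8 = 240
  Boise–W: 10 × 1 = 10
  Boise–Y: 50 × 1 = 50
Total cost = 360.
So Chico→X carries 30 pallets.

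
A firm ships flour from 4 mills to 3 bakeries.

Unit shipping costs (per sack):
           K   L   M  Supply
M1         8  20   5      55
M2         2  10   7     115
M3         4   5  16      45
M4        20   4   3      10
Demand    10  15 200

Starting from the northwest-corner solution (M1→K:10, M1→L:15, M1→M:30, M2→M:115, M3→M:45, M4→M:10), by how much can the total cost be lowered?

Current plan cost = 10·8 + 15·20 + 30·5 + 115·7 + 45·16 + 10·3 = 2085.
Optimal plan:
  M1–M: 55 × 5 = 275
  M2–M: 115 × 7 = 805
  M3–K: 10 × 4 = 40
  M3–L: 15 × 5 = 75
  M3–M: 20 × 16 = 320
  M4–M: 10 × 3 = 30
Optimal cost = 1545.
Saving = 2085 − 1545 = 540.

540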